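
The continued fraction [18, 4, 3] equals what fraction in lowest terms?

Using pₖ = aₖpₖ₋₁ + pₖ₋₂ and qₖ = aₖqₖ₋₁ + qₖ₋₂:
  k=0: a=18, p=18, q=1
  k=1: a=4, p=73, q=4
  k=2: a=3, p=237, q=13

237/13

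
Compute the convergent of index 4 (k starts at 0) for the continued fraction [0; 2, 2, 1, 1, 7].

5/12

Using pₖ = aₖpₖ₋₁ + pₖ₋₂, qₖ = aₖqₖ₋₁ + qₖ₋₂ (with p₋₁=1, p₋₂=0, q₋₁=0, q₋₂=1):
  k=0: a=0, p=0, q=1
  k=1: a=2, p=1, q=2
  k=2: a=2, p=2, q=5
  k=3: a=1, p=3, q=7
  k=4: a=1, p=5, q=12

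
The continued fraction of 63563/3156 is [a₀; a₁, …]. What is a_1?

7

63563 = 20·3156 + 443   →  a_0 = 20
3156 = 7·443 + 55   →  a_1 = 7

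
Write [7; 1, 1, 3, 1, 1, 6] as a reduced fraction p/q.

794/105

Fold from the inside: start with 6/1.
  1 + 1/6 = 7/6
  1 + 6/7 = 13/7
  3 + 7/13 = 46/13
  1 + 13/46 = 59/46
  1 + 46/59 = 105/59
  7 + 59/105 = 794/105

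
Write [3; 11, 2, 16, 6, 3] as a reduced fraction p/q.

22443/7270

Fold from the inside: start with 3/1.
  6 + 1/3 = 19/3
  16 + 3/19 = 307/19
  2 + 19/307 = 633/307
  11 + 307/633 = 7270/633
  3 + 633/7270 = 22443/7270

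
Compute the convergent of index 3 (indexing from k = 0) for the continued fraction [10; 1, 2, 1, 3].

43/4

Using pₖ = aₖpₖ₋₁ + pₖ₋₂, qₖ = aₖqₖ₋₁ + qₖ₋₂ (with p₋₁=1, p₋₂=0, q₋₁=0, q₋₂=1):
  k=0: a=10, p=10, q=1
  k=1: a=1, p=11, q=1
  k=2: a=2, p=32, q=3
  k=3: a=1, p=43, q=4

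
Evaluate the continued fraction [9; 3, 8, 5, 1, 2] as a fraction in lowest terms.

4045/434

Fold from the inside: start with 2/1.
  1 + 1/2 = 3/2
  5 + 2/3 = 17/3
  8 + 3/17 = 139/17
  3 + 17/139 = 434/139
  9 + 139/434 = 4045/434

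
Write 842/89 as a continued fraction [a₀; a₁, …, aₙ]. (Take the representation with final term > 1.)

[9; 2, 5, 1, 6]

842 = 9×89 + 41
89 = 2×41 + 7
41 = 5×7 + 6
7 = 1×6 + 1
6 = 6×1 + 0  (stop)
So 842/89 = [9; 2, 5, 1, 6].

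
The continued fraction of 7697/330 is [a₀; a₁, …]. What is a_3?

7697 = 23·330 + 107   →  a_0 = 23
330 = 3·107 + 9   →  a_1 = 3
107 = 11·9 + 8   →  a_2 = 11
9 = 1·8 + 1   →  a_3 = 1

1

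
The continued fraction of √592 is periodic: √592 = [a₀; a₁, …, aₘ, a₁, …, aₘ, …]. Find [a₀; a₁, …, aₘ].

[24; 3, 48]

a₀ = ⌊√592⌋ = 24.
With m₀=0, d₀=1 and mₖ₊₁ = dₖaₖ − mₖ, dₖ₊₁ = (n − mₖ₊₁²)/dₖ, aₖ₊₁ = ⌊(a₀+mₖ₊₁)/dₖ₊₁⌋:
  k=1: m=24, d=16, a=3
  k=2: m=24, d=1, a=48
d=1 and a=2a₀=48 at k=2, so the next step gives (m, d) = (24, 16) again — its k=1 value — and the period has length 2.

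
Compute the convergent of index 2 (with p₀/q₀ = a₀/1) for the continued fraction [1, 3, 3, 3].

13/10

Using pₖ = aₖpₖ₋₁ + pₖ₋₂, qₖ = aₖqₖ₋₁ + qₖ₋₂ (with p₋₁=1, p₋₂=0, q₋₁=0, q₋₂=1):
  k=0: a=1, p=1, q=1
  k=1: a=3, p=4, q=3
  k=2: a=3, p=13, q=10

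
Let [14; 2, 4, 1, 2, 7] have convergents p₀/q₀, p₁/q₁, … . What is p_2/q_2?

130/9

Using pₖ = aₖpₖ₋₁ + pₖ₋₂, qₖ = aₖqₖ₋₁ + qₖ₋₂ (with p₋₁=1, p₋₂=0, q₋₁=0, q₋₂=1):
  k=0: a=14, p=14, q=1
  k=1: a=2, p=29, q=2
  k=2: a=4, p=130, q=9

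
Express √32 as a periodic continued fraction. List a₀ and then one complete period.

a₀ = ⌊√32⌋ = 5.
With m₀=0, d₀=1 and mₖ₊₁ = dₖaₖ − mₖ, dₖ₊₁ = (n − mₖ₊₁²)/dₖ, aₖ₊₁ = ⌊(a₀+mₖ₊₁)/dₖ₊₁⌋:
  k=1: m=5, d=7, a=1
  k=2: m=2, d=4, a=1
  k=3: m=2, d=7, a=1
  k=4: m=5, d=1, a=10
d=1 and a=2a₀=10 at k=4, so the next step gives (m, d) = (5, 7) again — its k=1 value — and the period has length 4.

[5; 1, 1, 1, 10]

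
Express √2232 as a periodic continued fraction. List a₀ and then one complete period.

a₀ = ⌊√2232⌋ = 47.
With m₀=0, d₀=1 and mₖ₊₁ = dₖaₖ − mₖ, dₖ₊₁ = (n − mₖ₊₁²)/dₖ, aₖ₊₁ = ⌊(a₀+mₖ₊₁)/dₖ₊₁⌋:
  k=1: m=47, d=23, a=4
  k=2: m=45, d=9, a=10
  k=3: m=45, d=23, a=4
  k=4: m=47, d=1, a=94
d=1 and a=2a₀=94 at k=4, so the next step gives (m, d) = (47, 23) again — its k=1 value — and the period has length 4.

[47; 4, 10, 4, 94]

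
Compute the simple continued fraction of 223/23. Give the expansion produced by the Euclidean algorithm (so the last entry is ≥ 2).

223 = 9×23 + 16
23 = 1×16 + 7
16 = 2×7 + 2
7 = 3×2 + 1
2 = 2×1 + 0  (stop)
So 223/23 = [9; 1, 2, 3, 2].

[9; 1, 2, 3, 2]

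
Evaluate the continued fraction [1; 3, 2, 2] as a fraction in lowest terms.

Using pₖ = aₖpₖ₋₁ + pₖ₋₂ and qₖ = aₖqₖ₋₁ + qₖ₋₂:
  k=0: a=1, p=1, q=1
  k=1: a=3, p=4, q=3
  k=2: a=2, p=9, q=7
  k=3: a=2, p=22, q=17

22/17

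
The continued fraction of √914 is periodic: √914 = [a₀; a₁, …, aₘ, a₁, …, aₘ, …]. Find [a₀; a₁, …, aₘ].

a₀ = ⌊√914⌋ = 30.

[30; 4, 3, 3, 4, 60]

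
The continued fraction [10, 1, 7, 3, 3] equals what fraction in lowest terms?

Using pₖ = aₖpₖ₋₁ + pₖ₋₂ and qₖ = aₖqₖ₋₁ + qₖ₋₂:
  k=0: a=10, p=10, q=1
  k=1: a=1, p=11, q=1
  k=2: a=7, p=87, q=8
  k=3: a=3, p=272, q=25
  k=4: a=3, p=903, q=83

903/83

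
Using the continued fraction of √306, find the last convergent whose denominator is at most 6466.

√306 = [17; 2, 34, …] (period length 2).
Convergents:
  p_0/q_0 = 17/1
  p_1/q_1 = 35/2
  p_2/q_2 = 1207/69
  p_3/q_3 = 2449/140
  p_4/q_4 = 84473/4829
  p_5/q_5 = 171395/9798
q_4 = 4829 ≤ 6466 < 9798 = q_5, so the answer is 84473/4829.

84473/4829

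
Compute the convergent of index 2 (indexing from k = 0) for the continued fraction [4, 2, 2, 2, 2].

22/5

Using pₖ = aₖpₖ₋₁ + pₖ₋₂, qₖ = aₖqₖ₋₁ + qₖ₋₂ (with p₋₁=1, p₋₂=0, q₋₁=0, q₋₂=1):
  k=0: a=4, p=4, q=1
  k=1: a=2, p=9, q=2
  k=2: a=2, p=22, q=5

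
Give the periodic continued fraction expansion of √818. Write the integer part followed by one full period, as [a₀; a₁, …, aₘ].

[28; 1, 1, 1, 1, 56]

a₀ = ⌊√818⌋ = 28.
With m₀=0, d₀=1 and mₖ₊₁ = dₖaₖ − mₖ, dₖ₊₁ = (n − mₖ₊₁²)/dₖ, aₖ₊₁ = ⌊(a₀+mₖ₊₁)/dₖ₊₁⌋:
  k=1: m=28, d=34, a=1
  k=2: m=6, d=23, a=1
  k=3: m=17, d=23, a=1
  k=4: m=6, d=34, a=1
  k=5: m=28, d=1, a=56
d=1 and a=2a₀=56 at k=5, so the next step gives (m, d) = (28, 34) again — its k=1 value — and the period has length 5.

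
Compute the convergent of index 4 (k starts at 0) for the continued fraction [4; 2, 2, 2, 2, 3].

128/29

Using pₖ = aₖpₖ₋₁ + pₖ₋₂, qₖ = aₖqₖ₋₁ + qₖ₋₂ (with p₋₁=1, p₋₂=0, q₋₁=0, q₋₂=1):
  k=0: a=4, p=4, q=1
  k=1: a=2, p=9, q=2
  k=2: a=2, p=22, q=5
  k=3: a=2, p=53, q=12
  k=4: a=2, p=128, q=29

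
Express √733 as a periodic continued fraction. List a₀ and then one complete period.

[27; 13, 1, 1, 13, 54]

a₀ = ⌊√733⌋ = 27.
With m₀=0, d₀=1 and mₖ₊₁ = dₖaₖ − mₖ, dₖ₊₁ = (n − mₖ₊₁²)/dₖ, aₖ₊₁ = ⌊(a₀+mₖ₊₁)/dₖ₊₁⌋:
  k=1: m=27, d=4, a=13
  k=2: m=25, d=27, a=1
  k=3: m=2, d=27, a=1
  k=4: m=25, d=4, a=13
  k=5: m=27, d=1, a=54
d=1 and a=2a₀=54 at k=5, so the next step gives (m, d) = (27, 4) again — its k=1 value — and the period has length 5.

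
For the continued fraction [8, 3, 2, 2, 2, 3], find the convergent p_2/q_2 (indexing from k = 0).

58/7

Using pₖ = aₖpₖ₋₁ + pₖ₋₂, qₖ = aₖqₖ₋₁ + qₖ₋₂ (with p₋₁=1, p₋₂=0, q₋₁=0, q₋₂=1):
  k=0: a=8, p=8, q=1
  k=1: a=3, p=25, q=3
  k=2: a=2, p=58, q=7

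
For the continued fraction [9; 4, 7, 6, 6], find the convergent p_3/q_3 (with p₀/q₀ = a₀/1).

1645/178

Using pₖ = aₖpₖ₋₁ + pₖ₋₂, qₖ = aₖqₖ₋₁ + qₖ₋₂ (with p₋₁=1, p₋₂=0, q₋₁=0, q₋₂=1):
  k=0: a=9, p=9, q=1
  k=1: a=4, p=37, q=4
  k=2: a=7, p=268, q=29
  k=3: a=6, p=1645, q=178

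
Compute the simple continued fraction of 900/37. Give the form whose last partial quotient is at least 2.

900 = 24*37 + 12
37 = 3*12 + 1
12 = 12*1 + 0  (stop)
So 900/37 = [24; 3, 12].

[24; 3, 12]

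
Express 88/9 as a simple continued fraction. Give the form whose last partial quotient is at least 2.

[9; 1, 3, 2]

88 = 9·9 + 7
9 = 1·7 + 2
7 = 3·2 + 1
2 = 2·1 + 0  (stop)
So 88/9 = [9; 1, 3, 2].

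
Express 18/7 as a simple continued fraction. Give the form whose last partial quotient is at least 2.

[2; 1, 1, 3]

18 = 2*7 + 4
7 = 1*4 + 3
4 = 1*3 + 1
3 = 3*1 + 0  (stop)
So 18/7 = [2; 1, 1, 3].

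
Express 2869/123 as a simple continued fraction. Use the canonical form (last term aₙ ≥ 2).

[23; 3, 13, 3]

2869 = 23×123 + 40
123 = 3×40 + 3
40 = 13×3 + 1
3 = 3×1 + 0  (stop)
So 2869/123 = [23; 3, 13, 3].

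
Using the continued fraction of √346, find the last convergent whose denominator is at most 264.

3497/188

√346 = [18; 1, 1, 1, 1, 36, …] (period length 5).
Convergents:
  p_0/q_0 = 18/1
  p_1/q_1 = 19/1
  p_2/q_2 = 37/2
  p_3/q_3 = 56/3
  p_4/q_4 = 93/5
  p_5/q_5 = 3404/183
  p_6/q_6 = 3497/188
  p_7/q_7 = 6901/371
q_6 = 188 ≤ 264 < 371 = q_7, so the answer is 3497/188.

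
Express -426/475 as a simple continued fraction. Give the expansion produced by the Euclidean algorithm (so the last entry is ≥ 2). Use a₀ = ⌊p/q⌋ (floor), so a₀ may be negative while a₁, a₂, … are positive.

[-1; 9, 1, 2, 3, 1, 3]

-426 = -1·475 + 49
475 = 9·49 + 34
49 = 1·34 + 15
34 = 2·15 + 4
15 = 3·4 + 3
4 = 1·3 + 1
3 = 3·1 + 0  (stop)
So -426/475 = [-1; 9, 1, 2, 3, 1, 3].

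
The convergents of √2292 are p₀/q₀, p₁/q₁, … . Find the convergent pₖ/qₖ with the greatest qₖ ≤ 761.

36337/759

√2292 = [47; 1, 6, 1, 94, …] (period length 4).
Convergents:
  p_0/q_0 = 47/1
  p_1/q_1 = 48/1
  p_2/q_2 = 335/7
  p_3/q_3 = 383/8
  p_4/q_4 = 36337/759
  p_5/q_5 = 36720/767
q_4 = 759 ≤ 761 < 767 = q_5, so the answer is 36337/759.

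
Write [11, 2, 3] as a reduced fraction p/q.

80/7

Fold from the inside: start with 3/1.
  2 + 1/3 = 7/3
  11 + 3/7 = 80/7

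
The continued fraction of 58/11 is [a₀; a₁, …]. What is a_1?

3

58 = 5·11 + 3   →  a_0 = 5
11 = 3·3 + 2   →  a_1 = 3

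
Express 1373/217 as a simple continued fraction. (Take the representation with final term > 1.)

1373 = 6·217 + 71
217 = 3·71 + 4
71 = 17·4 + 3
4 = 1·3 + 1
3 = 3·1 + 0  (stop)
So 1373/217 = [6; 3, 17, 1, 3].

[6; 3, 17, 1, 3]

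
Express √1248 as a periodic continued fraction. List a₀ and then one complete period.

[35; 3, 17, 3, 70]

a₀ = ⌊√1248⌋ = 35.
With m₀=0, d₀=1 and mₖ₊₁ = dₖaₖ − mₖ, dₖ₊₁ = (n − mₖ₊₁²)/dₖ, aₖ₊₁ = ⌊(a₀+mₖ₊₁)/dₖ₊₁⌋:
  k=1: m=35, d=23, a=3
  k=2: m=34, d=4, a=17
  k=3: m=34, d=23, a=3
  k=4: m=35, d=1, a=70
d=1 and a=2a₀=70 at k=4, so the next step gives (m, d) = (35, 23) again — its k=1 value — and the period has length 4.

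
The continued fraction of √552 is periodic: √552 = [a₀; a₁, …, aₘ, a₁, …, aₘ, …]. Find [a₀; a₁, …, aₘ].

[23; 2, 46]

a₀ = ⌊√552⌋ = 23.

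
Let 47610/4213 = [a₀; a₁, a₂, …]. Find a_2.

3

47610 = 11·4213 + 1267   →  a_0 = 11
4213 = 3·1267 + 412   →  a_1 = 3
1267 = 3·412 + 31   →  a_2 = 3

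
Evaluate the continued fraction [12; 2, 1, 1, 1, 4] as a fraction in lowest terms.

458/37

Using pₖ = aₖpₖ₋₁ + pₖ₋₂ and qₖ = aₖqₖ₋₁ + qₖ₋₂:
  k=0: a=12, p=12, q=1
  k=1: a=2, p=25, q=2
  k=2: a=1, p=37, q=3
  k=3: a=1, p=62, q=5
  k=4: a=1, p=99, q=8
  k=5: a=4, p=458, q=37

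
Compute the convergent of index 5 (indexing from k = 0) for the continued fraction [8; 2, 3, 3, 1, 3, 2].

Using pₖ = aₖpₖ₋₁ + pₖ₋₂, qₖ = aₖqₖ₋₁ + qₖ₋₂ (with p₋₁=1, p₋₂=0, q₋₁=0, q₋₂=1):
  k=0: a=8, p=8, q=1
  k=1: a=2, p=17, q=2
  k=2: a=3, p=59, q=7
  k=3: a=3, p=194, q=23
  k=4: a=1, p=253, q=30
  k=5: a=3, p=953, q=113

953/113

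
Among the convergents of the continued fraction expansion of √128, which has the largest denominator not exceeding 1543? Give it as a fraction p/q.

12875/1138

√128 = [11; 3, 5, 3, 22, …] (period length 4).
Convergents:
  p_0/q_0 = 11/1
  p_1/q_1 = 34/3
  p_2/q_2 = 181/16
  p_3/q_3 = 577/51
  p_4/q_4 = 12875/1138
  p_5/q_5 = 39202/3465
q_4 = 1138 ≤ 1543 < 3465 = q_5, so the answer is 12875/1138.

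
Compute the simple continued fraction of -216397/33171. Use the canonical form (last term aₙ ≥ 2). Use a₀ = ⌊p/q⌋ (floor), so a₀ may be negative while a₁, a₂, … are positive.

[-7; 2, 10, 17, 2, 5, 8]

-216397 = -7·33171 + 15800
33171 = 2·15800 + 1571
15800 = 10·1571 + 90
1571 = 17·90 + 41
90 = 2·41 + 8
41 = 5·8 + 1
8 = 8·1 + 0  (stop)
So -216397/33171 = [-7; 2, 10, 17, 2, 5, 8].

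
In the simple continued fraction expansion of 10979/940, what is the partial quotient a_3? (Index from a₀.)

8

10979 = 11·940 + 639   →  a_0 = 11
940 = 1·639 + 301   →  a_1 = 1
639 = 2·301 + 37   →  a_2 = 2
301 = 8·37 + 5   →  a_3 = 8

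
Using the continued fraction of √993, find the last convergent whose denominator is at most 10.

63/2

√993 = [31; 1, 1, 20, 1, 1, 62, …] (period length 6).
Convergents:
  p_0/q_0 = 31/1
  p_1/q_1 = 32/1
  p_2/q_2 = 63/2
  p_3/q_3 = 1292/41
q_2 = 2 ≤ 10 < 41 = q_3, so the answer is 63/2.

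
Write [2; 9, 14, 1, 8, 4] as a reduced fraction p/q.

10543/4996

Using pₖ = aₖpₖ₋₁ + pₖ₋₂ and qₖ = aₖqₖ₋₁ + qₖ₋₂:
  k=0: a=2, p=2, q=1
  k=1: a=9, p=19, q=9
  k=2: a=14, p=268, q=127
  k=3: a=1, p=287, q=136
  k=4: a=8, p=2564, q=1215
  k=5: a=4, p=10543, q=4996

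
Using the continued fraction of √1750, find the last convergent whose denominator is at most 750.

√1750 = [41; 1, 4, 1, 82, …] (period length 4).
Convergents:
  p_0/q_0 = 41/1
  p_1/q_1 = 42/1
  p_2/q_2 = 209/5
  p_3/q_3 = 251/6
  p_4/q_4 = 20791/497
  p_5/q_5 = 21042/503
  p_6/q_6 = 104959/2509
q_5 = 503 ≤ 750 < 2509 = q_6, so the answer is 21042/503.

21042/503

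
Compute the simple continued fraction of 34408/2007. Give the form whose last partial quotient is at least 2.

34408 = 17×2007 + 289
2007 = 6×289 + 273
289 = 1×273 + 16
273 = 17×16 + 1
16 = 16×1 + 0  (stop)
So 34408/2007 = [17; 6, 1, 17, 16].

[17; 6, 1, 17, 16]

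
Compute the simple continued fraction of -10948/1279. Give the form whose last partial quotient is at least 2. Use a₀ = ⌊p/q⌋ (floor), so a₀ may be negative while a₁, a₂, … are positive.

[-9; 2, 3, 1, 2, 8, 6]

-10948 = -9×1279 + 563
1279 = 2×563 + 153
563 = 3×153 + 104
153 = 1×104 + 49
104 = 2×49 + 6
49 = 8×6 + 1
6 = 6×1 + 0  (stop)
So -10948/1279 = [-9; 2, 3, 1, 2, 8, 6].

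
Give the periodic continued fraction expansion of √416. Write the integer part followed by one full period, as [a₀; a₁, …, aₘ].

a₀ = ⌊√416⌋ = 20.
With m₀=0, d₀=1 and mₖ₊₁ = dₖaₖ − mₖ, dₖ₊₁ = (n − mₖ₊₁²)/dₖ, aₖ₊₁ = ⌊(a₀+mₖ₊₁)/dₖ₊₁⌋:
  k=1: m=20, d=16, a=2
  k=2: m=12, d=17, a=1
  k=3: m=5, d=23, a=1
  k=4: m=18, d=4, a=9
  k=5: m=18, d=23, a=1
  k=6: m=5, d=17, a=1
  k=7: m=12, d=16, a=2
  k=8: m=20, d=1, a=40
d=1 and a=2a₀=40 at k=8, so the next step gives (m, d) = (20, 16) again — its k=1 value — and the period has length 8.

[20; 2, 1, 1, 9, 1, 1, 2, 40]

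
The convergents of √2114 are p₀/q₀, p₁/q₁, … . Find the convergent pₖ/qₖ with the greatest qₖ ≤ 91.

√2114 = [45; 1, 44, 1, 90, …] (period length 4).
Convergents:
  p_0/q_0 = 45/1
  p_1/q_1 = 46/1
  p_2/q_2 = 2069/45
  p_3/q_3 = 2115/46
  p_4/q_4 = 192419/4185
q_3 = 46 ≤ 91 < 4185 = q_4, so the answer is 2115/46.

2115/46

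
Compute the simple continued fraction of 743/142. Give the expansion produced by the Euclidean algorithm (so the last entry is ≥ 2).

743 = 5×142 + 33
142 = 4×33 + 10
33 = 3×10 + 3
10 = 3×3 + 1
3 = 3×1 + 0  (stop)
So 743/142 = [5; 4, 3, 3, 3].

[5; 4, 3, 3, 3]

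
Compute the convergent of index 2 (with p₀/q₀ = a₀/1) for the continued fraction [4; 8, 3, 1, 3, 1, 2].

103/25

Using pₖ = aₖpₖ₋₁ + pₖ₋₂, qₖ = aₖqₖ₋₁ + qₖ₋₂ (with p₋₁=1, p₋₂=0, q₋₁=0, q₋₂=1):
  k=0: a=4, p=4, q=1
  k=1: a=8, p=33, q=8
  k=2: a=3, p=103, q=25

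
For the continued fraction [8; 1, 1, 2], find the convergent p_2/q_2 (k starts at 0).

17/2

Using pₖ = aₖpₖ₋₁ + pₖ₋₂, qₖ = aₖqₖ₋₁ + qₖ₋₂ (with p₋₁=1, p₋₂=0, q₋₁=0, q₋₂=1):
  k=0: a=8, p=8, q=1
  k=1: a=1, p=9, q=1
  k=2: a=1, p=17, q=2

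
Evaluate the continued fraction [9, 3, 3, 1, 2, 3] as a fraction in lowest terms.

Fold from the inside: start with 3/1.
  2 + 1/3 = 7/3
  1 + 3/7 = 10/7
  3 + 7/10 = 37/10
  3 + 10/37 = 121/37
  9 + 37/121 = 1126/121

1126/121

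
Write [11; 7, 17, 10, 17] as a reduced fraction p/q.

Using pₖ = aₖpₖ₋₁ + pₖ₋₂ and qₖ = aₖqₖ₋₁ + qₖ₋₂:
  k=0: a=11, p=11, q=1
  k=1: a=7, p=78, q=7
  k=2: a=17, p=1337, q=120
  k=3: a=10, p=13448, q=1207
  k=4: a=17, p=229953, q=20639

229953/20639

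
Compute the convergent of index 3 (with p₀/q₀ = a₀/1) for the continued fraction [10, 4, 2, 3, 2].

Using pₖ = aₖpₖ₋₁ + pₖ₋₂, qₖ = aₖqₖ₋₁ + qₖ₋₂ (with p₋₁=1, p₋₂=0, q₋₁=0, q₋₂=1):
  k=0: a=10, p=10, q=1
  k=1: a=4, p=41, q=4
  k=2: a=2, p=92, q=9
  k=3: a=3, p=317, q=31

317/31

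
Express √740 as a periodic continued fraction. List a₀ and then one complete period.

a₀ = ⌊√740⌋ = 27.
With m₀=0, d₀=1 and mₖ₊₁ = dₖaₖ − mₖ, dₖ₊₁ = (n − mₖ₊₁²)/dₖ, aₖ₊₁ = ⌊(a₀+mₖ₊₁)/dₖ₊₁⌋:
  k=1: m=27, d=11, a=4
  k=2: m=17, d=41, a=1
  k=3: m=24, d=4, a=12
  k=4: m=24, d=41, a=1
  k=5: m=17, d=11, a=4
  k=6: m=27, d=1, a=54
d=1 and a=2a₀=54 at k=6, so the next step gives (m, d) = (27, 11) again — its k=1 value — and the period has length 6.

[27; 4, 1, 12, 1, 4, 54]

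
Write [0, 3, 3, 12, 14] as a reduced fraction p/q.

521/1732

Fold from the inside: start with 14/1.
  12 + 1/14 = 169/14
  3 + 14/169 = 521/169
  3 + 169/521 = 1732/521
  0 + 521/1732 = 521/1732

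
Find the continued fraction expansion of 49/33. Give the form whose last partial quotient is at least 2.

49 = 1×33 + 16
33 = 2×16 + 1
16 = 16×1 + 0  (stop)
So 49/33 = [1; 2, 16].

[1; 2, 16]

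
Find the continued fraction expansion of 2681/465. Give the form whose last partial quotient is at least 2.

2681 = 5·465 + 356
465 = 1·356 + 109
356 = 3·109 + 29
109 = 3·29 + 22
29 = 1·22 + 7
22 = 3·7 + 1
7 = 7·1 + 0  (stop)
So 2681/465 = [5; 1, 3, 3, 1, 3, 7].

[5; 1, 3, 3, 1, 3, 7]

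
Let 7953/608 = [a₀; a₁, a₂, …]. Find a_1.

12

7953 = 13·608 + 49   →  a_0 = 13
608 = 12·49 + 20   →  a_1 = 12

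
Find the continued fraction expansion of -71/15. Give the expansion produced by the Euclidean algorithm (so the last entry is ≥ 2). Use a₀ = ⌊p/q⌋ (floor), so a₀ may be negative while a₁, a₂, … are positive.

[-5; 3, 1, 3]

-71 = -5*15 + 4
15 = 3*4 + 3
4 = 1*3 + 1
3 = 3*1 + 0  (stop)
So -71/15 = [-5; 3, 1, 3].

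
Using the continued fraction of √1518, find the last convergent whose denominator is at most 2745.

78975/2027

√1518 = [38; 1, 24, 1, 76, …] (period length 4).
Convergents:
  p_0/q_0 = 38/1
  p_1/q_1 = 39/1
  p_2/q_2 = 974/25
  p_3/q_3 = 1013/26
  p_4/q_4 = 77962/2001
  p_5/q_5 = 78975/2027
  p_6/q_6 = 1973362/50649
q_5 = 2027 ≤ 2745 < 50649 = q_6, so the answer is 78975/2027.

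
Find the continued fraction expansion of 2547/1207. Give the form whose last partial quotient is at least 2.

2547 = 2×1207 + 133
1207 = 9×133 + 10
133 = 13×10 + 3
10 = 3×3 + 1
3 = 3×1 + 0  (stop)
So 2547/1207 = [2; 9, 13, 3, 3].

[2; 9, 13, 3, 3]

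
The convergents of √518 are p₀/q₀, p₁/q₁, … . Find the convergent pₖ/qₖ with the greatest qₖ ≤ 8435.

108313/4759

√518 = [22; 1, 3, 6, 3, 1, 44, …] (period length 6).
Convergents:
  p_0/q_0 = 22/1
  p_1/q_1 = 23/1
  p_2/q_2 = 91/4
  p_3/q_3 = 569/25
  p_4/q_4 = 1798/79
  p_5/q_5 = 2367/104
  p_6/q_6 = 105946/4655
  p_7/q_7 = 108313/4759
  p_8/q_8 = 430885/18932
q_7 = 4759 ≤ 8435 < 18932 = q_8, so the answer is 108313/4759.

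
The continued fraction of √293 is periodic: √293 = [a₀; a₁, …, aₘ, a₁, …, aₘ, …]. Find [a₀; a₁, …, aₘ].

a₀ = ⌊√293⌋ = 17.

[17; 8, 1, 1, 8, 34]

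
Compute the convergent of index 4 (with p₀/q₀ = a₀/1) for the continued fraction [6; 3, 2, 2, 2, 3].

258/41

Using pₖ = aₖpₖ₋₁ + pₖ₋₂, qₖ = aₖqₖ₋₁ + qₖ₋₂ (with p₋₁=1, p₋₂=0, q₋₁=0, q₋₂=1):
  k=0: a=6, p=6, q=1
  k=1: a=3, p=19, q=3
  k=2: a=2, p=44, q=7
  k=3: a=2, p=107, q=17
  k=4: a=2, p=258, q=41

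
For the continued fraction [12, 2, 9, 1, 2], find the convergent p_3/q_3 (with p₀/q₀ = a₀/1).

Using pₖ = aₖpₖ₋₁ + pₖ₋₂, qₖ = aₖqₖ₋₁ + qₖ₋₂ (with p₋₁=1, p₋₂=0, q₋₁=0, q₋₂=1):
  k=0: a=12, p=12, q=1
  k=1: a=2, p=25, q=2
  k=2: a=9, p=237, q=19
  k=3: a=1, p=262, q=21

262/21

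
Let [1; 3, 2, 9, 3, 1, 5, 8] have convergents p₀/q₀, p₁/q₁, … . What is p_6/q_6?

Using pₖ = aₖpₖ₋₁ + pₖ₋₂, qₖ = aₖqₖ₋₁ + qₖ₋₂ (with p₋₁=1, p₋₂=0, q₋₁=0, q₋₂=1):
  k=0: a=1, p=1, q=1
  k=1: a=3, p=4, q=3
  k=2: a=2, p=9, q=7
  k=3: a=9, p=85, q=66
  k=4: a=3, p=264, q=205
  k=5: a=1, p=349, q=271
  k=6: a=5, p=2009, q=1560

2009/1560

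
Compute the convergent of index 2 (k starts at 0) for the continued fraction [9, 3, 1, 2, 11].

37/4

Using pₖ = aₖpₖ₋₁ + pₖ₋₂, qₖ = aₖqₖ₋₁ + qₖ₋₂ (with p₋₁=1, p₋₂=0, q₋₁=0, q₋₂=1):
  k=0: a=9, p=9, q=1
  k=1: a=3, p=28, q=3
  k=2: a=1, p=37, q=4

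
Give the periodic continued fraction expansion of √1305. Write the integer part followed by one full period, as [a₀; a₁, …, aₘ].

a₀ = ⌊√1305⌋ = 36.
With m₀=0, d₀=1 and mₖ₊₁ = dₖaₖ − mₖ, dₖ₊₁ = (n − mₖ₊₁²)/dₖ, aₖ₊₁ = ⌊(a₀+mₖ₊₁)/dₖ₊₁⌋:
  k=1: m=36, d=9, a=8
  k=2: m=36, d=1, a=72
d=1 and a=2a₀=72 at k=2, so the next step gives (m, d) = (36, 9) again — its k=1 value — and the period has length 2.

[36; 8, 72]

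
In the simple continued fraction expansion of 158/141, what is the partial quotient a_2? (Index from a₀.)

158 = 1·141 + 17   →  a_0 = 1
141 = 8·17 + 5   →  a_1 = 8
17 = 3·5 + 2   →  a_2 = 3

3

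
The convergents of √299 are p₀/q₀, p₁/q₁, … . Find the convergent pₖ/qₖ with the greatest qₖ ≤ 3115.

43108/2493

√299 = [17; 3, 2, 3, 34, …] (period length 4).
Convergents:
  p_0/q_0 = 17/1
  p_1/q_1 = 52/3
  p_2/q_2 = 121/7
  p_3/q_3 = 415/24
  p_4/q_4 = 14231/823
  p_5/q_5 = 43108/2493
  p_6/q_6 = 100447/5809
q_5 = 2493 ≤ 3115 < 5809 = q_6, so the answer is 43108/2493.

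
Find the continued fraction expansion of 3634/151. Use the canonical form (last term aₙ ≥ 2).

3634 = 24×151 + 10
151 = 15×10 + 1
10 = 10×1 + 0  (stop)
So 3634/151 = [24; 15, 10].

[24; 15, 10]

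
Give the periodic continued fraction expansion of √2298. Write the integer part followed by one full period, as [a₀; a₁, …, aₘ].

a₀ = ⌊√2298⌋ = 47.
With m₀=0, d₀=1 and mₖ₊₁ = dₖaₖ − mₖ, dₖ₊₁ = (n − mₖ₊₁²)/dₖ, aₖ₊₁ = ⌊(a₀+mₖ₊₁)/dₖ₊₁⌋:
  k=1: m=47, d=89, a=1
  k=2: m=42, d=6, a=14
  k=3: m=42, d=89, a=1
  k=4: m=47, d=1, a=94
d=1 and a=2a₀=94 at k=4, so the next step gives (m, d) = (47, 89) again — its k=1 value — and the period has length 4.

[47; 1, 14, 1, 94]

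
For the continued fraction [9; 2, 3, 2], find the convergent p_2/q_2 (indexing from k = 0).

66/7

Using pₖ = aₖpₖ₋₁ + pₖ₋₂, qₖ = aₖqₖ₋₁ + qₖ₋₂ (with p₋₁=1, p₋₂=0, q₋₁=0, q₋₂=1):
  k=0: a=9, p=9, q=1
  k=1: a=2, p=19, q=2
  k=2: a=3, p=66, q=7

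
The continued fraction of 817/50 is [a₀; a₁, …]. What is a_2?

1

817 = 16·50 + 17   →  a_0 = 16
50 = 2·17 + 16   →  a_1 = 2
17 = 1·16 + 1   →  a_2 = 1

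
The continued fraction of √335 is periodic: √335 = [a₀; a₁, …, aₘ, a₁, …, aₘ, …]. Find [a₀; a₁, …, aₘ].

[18; 3, 3, 3, 36]

a₀ = ⌊√335⌋ = 18.
With m₀=0, d₀=1 and mₖ₊₁ = dₖaₖ − mₖ, dₖ₊₁ = (n − mₖ₊₁²)/dₖ, aₖ₊₁ = ⌊(a₀+mₖ₊₁)/dₖ₊₁⌋:
  k=1: m=18, d=11, a=3
  k=2: m=15, d=10, a=3
  k=3: m=15, d=11, a=3
  k=4: m=18, d=1, a=36
d=1 and a=2a₀=36 at k=4, so the next step gives (m, d) = (18, 11) again — its k=1 value — and the period has length 4.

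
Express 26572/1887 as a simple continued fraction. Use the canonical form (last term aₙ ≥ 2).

26572 = 14×1887 + 154
1887 = 12×154 + 39
154 = 3×39 + 37
39 = 1×37 + 2
37 = 18×2 + 1
2 = 2×1 + 0  (stop)
So 26572/1887 = [14; 12, 3, 1, 18, 2].

[14; 12, 3, 1, 18, 2]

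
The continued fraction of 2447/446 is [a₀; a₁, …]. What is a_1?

2

2447 = 5·446 + 217   →  a_0 = 5
446 = 2·217 + 12   →  a_1 = 2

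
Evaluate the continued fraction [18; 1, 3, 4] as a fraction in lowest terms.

319/17

Using pₖ = aₖpₖ₋₁ + pₖ₋₂ and qₖ = aₖqₖ₋₁ + qₖ₋₂:
  k=0: a=18, p=18, q=1
  k=1: a=1, p=19, q=1
  k=2: a=3, p=75, q=4
  k=3: a=4, p=319, q=17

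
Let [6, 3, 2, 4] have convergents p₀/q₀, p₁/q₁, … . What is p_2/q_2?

44/7

Using pₖ = aₖpₖ₋₁ + pₖ₋₂, qₖ = aₖqₖ₋₁ + qₖ₋₂ (with p₋₁=1, p₋₂=0, q₋₁=0, q₋₂=1):
  k=0: a=6, p=6, q=1
  k=1: a=3, p=19, q=3
  k=2: a=2, p=44, q=7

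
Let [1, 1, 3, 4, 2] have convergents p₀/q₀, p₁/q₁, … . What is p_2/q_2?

Using pₖ = aₖpₖ₋₁ + pₖ₋₂, qₖ = aₖqₖ₋₁ + qₖ₋₂ (with p₋₁=1, p₋₂=0, q₋₁=0, q₋₂=1):
  k=0: a=1, p=1, q=1
  k=1: a=1, p=2, q=1
  k=2: a=3, p=7, q=4

7/4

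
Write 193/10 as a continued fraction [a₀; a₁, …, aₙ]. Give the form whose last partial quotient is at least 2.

193 = 19*10 + 3
10 = 3*3 + 1
3 = 3*1 + 0  (stop)
So 193/10 = [19; 3, 3].

[19; 3, 3]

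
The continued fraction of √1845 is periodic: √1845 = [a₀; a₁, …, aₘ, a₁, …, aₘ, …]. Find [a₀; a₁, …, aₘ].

a₀ = ⌊√1845⌋ = 42.
With m₀=0, d₀=1 and mₖ₊₁ = dₖaₖ − mₖ, dₖ₊₁ = (n − mₖ₊₁²)/dₖ, aₖ₊₁ = ⌊(a₀+mₖ₊₁)/dₖ₊₁⌋:
  k=1: m=42, d=81, a=1
  k=2: m=39, d=4, a=20
  k=3: m=41, d=41, a=2
  k=4: m=41, d=4, a=20
  k=5: m=39, d=81, a=1
  k=6: m=42, d=1, a=84
d=1 and a=2a₀=84 at k=6, so the next step gives (m, d) = (42, 81) again — its k=1 value — and the period has length 6.

[42; 1, 20, 2, 20, 1, 84]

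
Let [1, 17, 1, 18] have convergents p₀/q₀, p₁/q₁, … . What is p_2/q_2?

19/18

Using pₖ = aₖpₖ₋₁ + pₖ₋₂, qₖ = aₖqₖ₋₁ + qₖ₋₂ (with p₋₁=1, p₋₂=0, q₋₁=0, q₋₂=1):
  k=0: a=1, p=1, q=1
  k=1: a=17, p=18, q=17
  k=2: a=1, p=19, q=18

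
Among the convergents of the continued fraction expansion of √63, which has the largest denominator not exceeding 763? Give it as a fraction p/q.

√63 = [7; 1, 14, …] (period length 2).
Convergents:
  p_0/q_0 = 7/1
  p_1/q_1 = 8/1
  p_2/q_2 = 119/15
  p_3/q_3 = 127/16
  p_4/q_4 = 1897/239
  p_5/q_5 = 2024/255
  p_6/q_6 = 30233/3809
q_5 = 255 ≤ 763 < 3809 = q_6, so the answer is 2024/255.

2024/255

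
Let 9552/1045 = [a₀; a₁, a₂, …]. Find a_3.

5

9552 = 9·1045 + 147   →  a_0 = 9
1045 = 7·147 + 16   →  a_1 = 7
147 = 9·16 + 3   →  a_2 = 9
16 = 5·3 + 1   →  a_3 = 5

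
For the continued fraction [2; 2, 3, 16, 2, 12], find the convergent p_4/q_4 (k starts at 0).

571/235

Using pₖ = aₖpₖ₋₁ + pₖ₋₂, qₖ = aₖqₖ₋₁ + qₖ₋₂ (with p₋₁=1, p₋₂=0, q₋₁=0, q₋₂=1):
  k=0: a=2, p=2, q=1
  k=1: a=2, p=5, q=2
  k=2: a=3, p=17, q=7
  k=3: a=16, p=277, q=114
  k=4: a=2, p=571, q=235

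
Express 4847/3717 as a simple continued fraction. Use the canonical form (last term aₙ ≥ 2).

4847 = 1·3717 + 1130
3717 = 3·1130 + 327
1130 = 3·327 + 149
327 = 2·149 + 29
149 = 5·29 + 4
29 = 7·4 + 1
4 = 4·1 + 0  (stop)
So 4847/3717 = [1; 3, 3, 2, 5, 7, 4].

[1; 3, 3, 2, 5, 7, 4]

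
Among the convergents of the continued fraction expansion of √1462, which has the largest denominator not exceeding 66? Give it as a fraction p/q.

√1462 = [38; 4, 4, 4, 76, …] (period length 4).
Convergents:
  p_0/q_0 = 38/1
  p_1/q_1 = 153/4
  p_2/q_2 = 650/17
  p_3/q_3 = 2753/72
q_2 = 17 ≤ 66 < 72 = q_3, so the answer is 650/17.

650/17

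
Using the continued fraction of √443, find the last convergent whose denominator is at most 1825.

√443 = [21; 21, 42, …] (period length 2).
Convergents:
  p_0/q_0 = 21/1
  p_1/q_1 = 442/21
  p_2/q_2 = 18585/883
  p_3/q_3 = 390727/18564
q_2 = 883 ≤ 1825 < 18564 = q_3, so the answer is 18585/883.

18585/883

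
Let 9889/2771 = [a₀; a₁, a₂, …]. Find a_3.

9889 = 3·2771 + 1576   →  a_0 = 3
2771 = 1·1576 + 1195   →  a_1 = 1
1576 = 1·1195 + 381   →  a_2 = 1
1195 = 3·381 + 52   →  a_3 = 3

3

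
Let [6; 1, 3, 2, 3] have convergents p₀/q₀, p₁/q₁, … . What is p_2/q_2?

Using pₖ = aₖpₖ₋₁ + pₖ₋₂, qₖ = aₖqₖ₋₁ + qₖ₋₂ (with p₋₁=1, p₋₂=0, q₋₁=0, q₋₂=1):
  k=0: a=6, p=6, q=1
  k=1: a=1, p=7, q=1
  k=2: a=3, p=27, q=4

27/4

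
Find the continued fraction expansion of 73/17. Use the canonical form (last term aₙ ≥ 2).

73 = 4×17 + 5
17 = 3×5 + 2
5 = 2×2 + 1
2 = 2×1 + 0  (stop)
So 73/17 = [4; 3, 2, 2].

[4; 3, 2, 2]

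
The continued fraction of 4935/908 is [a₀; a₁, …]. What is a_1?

4935 = 5·908 + 395   →  a_0 = 5
908 = 2·395 + 118   →  a_1 = 2

2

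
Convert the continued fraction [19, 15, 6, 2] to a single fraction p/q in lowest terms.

3756/197

Using pₖ = aₖpₖ₋₁ + pₖ₋₂ and qₖ = aₖqₖ₋₁ + qₖ₋₂:
  k=0: a=19, p=19, q=1
  k=1: a=15, p=286, q=15
  k=2: a=6, p=1735, q=91
  k=3: a=2, p=3756, q=197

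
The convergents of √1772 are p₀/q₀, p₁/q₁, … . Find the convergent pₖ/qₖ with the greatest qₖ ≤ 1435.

√1772 = [42; 10, 1, 1, 20, 1, 1, 10, 84, …] (period length 8).
Convergents:
  p_0/q_0 = 42/1
  p_1/q_1 = 421/10
  p_2/q_2 = 463/11
  p_3/q_3 = 884/21
  p_4/q_4 = 18143/431
  p_5/q_5 = 19027/452
  p_6/q_6 = 37170/883
  p_7/q_7 = 390727/9282
q_6 = 883 ≤ 1435 < 9282 = q_7, so the answer is 37170/883.

37170/883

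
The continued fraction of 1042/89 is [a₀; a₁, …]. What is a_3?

2

1042 = 11·89 + 63   →  a_0 = 11
89 = 1·63 + 26   →  a_1 = 1
63 = 2·26 + 11   →  a_2 = 2
26 = 2·11 + 4   →  a_3 = 2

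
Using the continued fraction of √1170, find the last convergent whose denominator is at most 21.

171/5

√1170 = [34; 4, 1, 6, 1, 4, 68, …] (period length 6).
Convergents:
  p_0/q_0 = 34/1
  p_1/q_1 = 137/4
  p_2/q_2 = 171/5
  p_3/q_3 = 1163/34
q_2 = 5 ≤ 21 < 34 = q_3, so the answer is 171/5.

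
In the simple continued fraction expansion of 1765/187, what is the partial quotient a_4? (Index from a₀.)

1765 = 9·187 + 82   →  a_0 = 9
187 = 2·82 + 23   →  a_1 = 2
82 = 3·23 + 13   →  a_2 = 3
23 = 1·13 + 10   →  a_3 = 1
13 = 1·10 + 3   →  a_4 = 1

1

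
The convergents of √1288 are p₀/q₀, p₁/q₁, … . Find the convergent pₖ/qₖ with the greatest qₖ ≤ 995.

23220/647

√1288 = [35; 1, 7, 1, 70, …] (period length 4).
Convergents:
  p_0/q_0 = 35/1
  p_1/q_1 = 36/1
  p_2/q_2 = 287/8
  p_3/q_3 = 323/9
  p_4/q_4 = 22897/638
  p_5/q_5 = 23220/647
  p_6/q_6 = 185437/5167
q_5 = 647 ≤ 995 < 5167 = q_6, so the answer is 23220/647.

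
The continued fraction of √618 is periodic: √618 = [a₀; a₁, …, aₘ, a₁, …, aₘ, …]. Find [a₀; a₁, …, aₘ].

[24; 1, 6, 8, 6, 1, 48]

a₀ = ⌊√618⌋ = 24.
With m₀=0, d₀=1 and mₖ₊₁ = dₖaₖ − mₖ, dₖ₊₁ = (n − mₖ₊₁²)/dₖ, aₖ₊₁ = ⌊(a₀+mₖ₊₁)/dₖ₊₁⌋:
  k=1: m=24, d=42, a=1
  k=2: m=18, d=7, a=6
  k=3: m=24, d=6, a=8
  k=4: m=24, d=7, a=6
  k=5: m=18, d=42, a=1
  k=6: m=24, d=1, a=48
d=1 and a=2a₀=48 at k=6, so the next step gives (m, d) = (24, 42) again — its k=1 value — and the period has length 6.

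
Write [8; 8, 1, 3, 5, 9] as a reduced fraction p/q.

Using pₖ = aₖpₖ₋₁ + pₖ₋₂ and qₖ = aₖqₖ₋₁ + qₖ₋₂:
  k=0: a=8, p=8, q=1
  k=1: a=8, p=65, q=8
  k=2: a=1, p=73, q=9
  k=3: a=3, p=284, q=35
  k=4: a=5, p=1493, q=184
  k=5: a=9, p=13721, q=1691

13721/1691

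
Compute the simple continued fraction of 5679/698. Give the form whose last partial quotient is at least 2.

[8; 7, 2, 1, 7, 4]

5679 = 8·698 + 95
698 = 7·95 + 33
95 = 2·33 + 29
33 = 1·29 + 4
29 = 7·4 + 1
4 = 4·1 + 0  (stop)
So 5679/698 = [8; 7, 2, 1, 7, 4].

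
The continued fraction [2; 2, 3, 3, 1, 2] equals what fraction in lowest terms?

202/83

Fold from the inside: start with 2/1.
  1 + 1/2 = 3/2
  3 + 2/3 = 11/3
  3 + 3/11 = 36/11
  2 + 11/36 = 83/36
  2 + 36/83 = 202/83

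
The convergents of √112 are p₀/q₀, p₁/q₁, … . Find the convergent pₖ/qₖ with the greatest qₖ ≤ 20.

√112 = [10; 1, 1, 2, 1, 1, 20, …] (period length 6).
Convergents:
  p_0/q_0 = 10/1
  p_1/q_1 = 11/1
  p_2/q_2 = 21/2
  p_3/q_3 = 53/5
  p_4/q_4 = 74/7
  p_5/q_5 = 127/12
  p_6/q_6 = 2614/247
q_5 = 12 ≤ 20 < 247 = q_6, so the answer is 127/12.

127/12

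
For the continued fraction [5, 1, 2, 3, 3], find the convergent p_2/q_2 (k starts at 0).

Using pₖ = aₖpₖ₋₁ + pₖ₋₂, qₖ = aₖqₖ₋₁ + qₖ₋₂ (with p₋₁=1, p₋₂=0, q₋₁=0, q₋₂=1):
  k=0: a=5, p=5, q=1
  k=1: a=1, p=6, q=1
  k=2: a=2, p=17, q=3

17/3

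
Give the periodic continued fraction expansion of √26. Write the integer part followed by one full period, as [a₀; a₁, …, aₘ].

[5; 10]

a₀ = ⌊√26⌋ = 5.
With m₀=0, d₀=1 and mₖ₊₁ = dₖaₖ − mₖ, dₖ₊₁ = (n − mₖ₊₁²)/dₖ, aₖ₊₁ = ⌊(a₀+mₖ₊₁)/dₖ₊₁⌋:
  k=1: m=5, d=1, a=10
d=1 and a=2a₀=10 at k=1, so the next step gives (m, d) = (5, 1) again — its k=1 value — and the period has length 1.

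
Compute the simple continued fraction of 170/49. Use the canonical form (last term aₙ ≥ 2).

170 = 3×49 + 23
49 = 2×23 + 3
23 = 7×3 + 2
3 = 1×2 + 1
2 = 2×1 + 0  (stop)
So 170/49 = [3; 2, 7, 1, 2].

[3; 2, 7, 1, 2]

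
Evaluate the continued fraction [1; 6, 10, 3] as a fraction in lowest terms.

220/189

Fold from the inside: start with 3/1.
  10 + 1/3 = 31/3
  6 + 3/31 = 189/31
  1 + 31/189 = 220/189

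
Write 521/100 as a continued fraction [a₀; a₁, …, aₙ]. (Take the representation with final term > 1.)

521 = 5*100 + 21
100 = 4*21 + 16
21 = 1*16 + 5
16 = 3*5 + 1
5 = 5*1 + 0  (stop)
So 521/100 = [5; 4, 1, 3, 5].

[5; 4, 1, 3, 5]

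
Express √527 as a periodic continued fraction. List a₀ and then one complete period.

[22; 1, 21, 1, 44]

a₀ = ⌊√527⌋ = 22.
With m₀=0, d₀=1 and mₖ₊₁ = dₖaₖ − mₖ, dₖ₊₁ = (n − mₖ₊₁²)/dₖ, aₖ₊₁ = ⌊(a₀+mₖ₊₁)/dₖ₊₁⌋:
  k=1: m=22, d=43, a=1
  k=2: m=21, d=2, a=21
  k=3: m=21, d=43, a=1
  k=4: m=22, d=1, a=44
d=1 and a=2a₀=44 at k=4, so the next step gives (m, d) = (22, 43) again — its k=1 value — and the period has length 4.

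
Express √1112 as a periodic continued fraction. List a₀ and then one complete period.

a₀ = ⌊√1112⌋ = 33.
With m₀=0, d₀=1 and mₖ₊₁ = dₖaₖ − mₖ, dₖ₊₁ = (n − mₖ₊₁²)/dₖ, aₖ₊₁ = ⌊(a₀+mₖ₊₁)/dₖ₊₁⌋:
  k=1: m=33, d=23, a=2
  k=2: m=13, d=41, a=1
  k=3: m=28, d=8, a=7
  k=4: m=28, d=41, a=1
  k=5: m=13, d=23, a=2
  k=6: m=33, d=1, a=66
d=1 and a=2a₀=66 at k=6, so the next step gives (m, d) = (33, 23) again — its k=1 value — and the period has length 6.

[33; 2, 1, 7, 1, 2, 66]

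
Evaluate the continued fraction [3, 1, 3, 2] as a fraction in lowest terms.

34/9

Using pₖ = aₖpₖ₋₁ + pₖ₋₂ and qₖ = aₖqₖ₋₁ + qₖ₋₂:
  k=0: a=3, p=3, q=1
  k=1: a=1, p=4, q=1
  k=2: a=3, p=15, q=4
  k=3: a=2, p=34, q=9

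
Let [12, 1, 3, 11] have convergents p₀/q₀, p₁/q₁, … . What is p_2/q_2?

Using pₖ = aₖpₖ₋₁ + pₖ₋₂, qₖ = aₖqₖ₋₁ + qₖ₋₂ (with p₋₁=1, p₋₂=0, q₋₁=0, q₋₂=1):
  k=0: a=12, p=12, q=1
  k=1: a=1, p=13, q=1
  k=2: a=3, p=51, q=4

51/4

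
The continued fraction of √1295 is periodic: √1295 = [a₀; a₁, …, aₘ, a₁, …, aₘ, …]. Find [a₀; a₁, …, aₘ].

[35; 1, 70]

a₀ = ⌊√1295⌋ = 35.
With m₀=0, d₀=1 and mₖ₊₁ = dₖaₖ − mₖ, dₖ₊₁ = (n − mₖ₊₁²)/dₖ, aₖ₊₁ = ⌊(a₀+mₖ₊₁)/dₖ₊₁⌋:
  k=1: m=35, d=70, a=1
  k=2: m=35, d=1, a=70
d=1 and a=2a₀=70 at k=2, so the next step gives (m, d) = (35, 70) again — its k=1 value — and the period has length 2.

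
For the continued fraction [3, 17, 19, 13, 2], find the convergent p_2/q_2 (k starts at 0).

991/324

Using pₖ = aₖpₖ₋₁ + pₖ₋₂, qₖ = aₖqₖ₋₁ + qₖ₋₂ (with p₋₁=1, p₋₂=0, q₋₁=0, q₋₂=1):
  k=0: a=3, p=3, q=1
  k=1: a=17, p=52, q=17
  k=2: a=19, p=991, q=324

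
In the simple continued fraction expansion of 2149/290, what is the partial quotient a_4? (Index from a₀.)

2149 = 7·290 + 119   →  a_0 = 7
290 = 2·119 + 52   →  a_1 = 2
119 = 2·52 + 15   →  a_2 = 2
52 = 3·15 + 7   →  a_3 = 3
15 = 2·7 + 1   →  a_4 = 2

2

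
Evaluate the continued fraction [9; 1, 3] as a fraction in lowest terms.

Fold from the inside: start with 3/1.
  1 + 1/3 = 4/3
  9 + 3/4 = 39/4

39/4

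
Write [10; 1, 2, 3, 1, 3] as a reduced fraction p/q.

Using pₖ = aₖpₖ₋₁ + pₖ₋₂ and qₖ = aₖqₖ₋₁ + qₖ₋₂:
  k=0: a=10, p=10, q=1
  k=1: a=1, p=11, q=1
  k=2: a=2, p=32, q=3
  k=3: a=3, p=107, q=10
  k=4: a=1, p=139, q=13
  k=5: a=3, p=524, q=49

524/49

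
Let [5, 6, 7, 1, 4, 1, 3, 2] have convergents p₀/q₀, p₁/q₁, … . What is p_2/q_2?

222/43

Using pₖ = aₖpₖ₋₁ + pₖ₋₂, qₖ = aₖqₖ₋₁ + qₖ₋₂ (with p₋₁=1, p₋₂=0, q₋₁=0, q₋₂=1):
  k=0: a=5, p=5, q=1
  k=1: a=6, p=31, q=6
  k=2: a=7, p=222, q=43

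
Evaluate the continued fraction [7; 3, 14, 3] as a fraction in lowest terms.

Using pₖ = aₖpₖ₋₁ + pₖ₋₂ and qₖ = aₖqₖ₋₁ + qₖ₋₂:
  k=0: a=7, p=7, q=1
  k=1: a=3, p=22, q=3
  k=2: a=14, p=315, q=43
  k=3: a=3, p=967, q=132

967/132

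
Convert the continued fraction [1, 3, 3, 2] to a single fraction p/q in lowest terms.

30/23

Using pₖ = aₖpₖ₋₁ + pₖ₋₂ and qₖ = aₖqₖ₋₁ + qₖ₋₂:
  k=0: a=1, p=1, q=1
  k=1: a=3, p=4, q=3
  k=2: a=3, p=13, q=10
  k=3: a=2, p=30, q=23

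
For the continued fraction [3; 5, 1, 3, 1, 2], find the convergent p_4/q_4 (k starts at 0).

92/29

Using pₖ = aₖpₖ₋₁ + pₖ₋₂, qₖ = aₖqₖ₋₁ + qₖ₋₂ (with p₋₁=1, p₋₂=0, q₋₁=0, q₋₂=1):
  k=0: a=3, p=3, q=1
  k=1: a=5, p=16, q=5
  k=2: a=1, p=19, q=6
  k=3: a=3, p=73, q=23
  k=4: a=1, p=92, q=29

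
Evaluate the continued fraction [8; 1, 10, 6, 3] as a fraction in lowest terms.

1889/212

Fold from the inside: start with 3/1.
  6 + 1/3 = 19/3
  10 + 3/19 = 193/19
  1 + 19/193 = 212/193
  8 + 193/212 = 1889/212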